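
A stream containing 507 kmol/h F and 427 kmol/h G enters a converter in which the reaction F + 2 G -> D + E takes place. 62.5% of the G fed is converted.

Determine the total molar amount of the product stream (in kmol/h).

G reacted = 0.625 × 427 = 266.9 kmol/h; ν_G = −2, so ξ = 266.9/2 = 133.4 kmol/h.
Outlet amounts (n = n₀ + ν ξ):
  F: 507 − 1(133.4) = 373.6
  G: 427 − 2(133.4) = 160.1
  D: 0 + 1(133.4) = 133.4
  E: 0 + 1(133.4) = 133.4
Total out = 373.6 + 160.1 + 133.4 + 133.4 = 800.6 kmol/h.

801 kmol/h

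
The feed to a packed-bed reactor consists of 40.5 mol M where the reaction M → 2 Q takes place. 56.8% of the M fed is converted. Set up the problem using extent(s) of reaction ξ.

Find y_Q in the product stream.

M reacted = 0.568 × 40.5 = 23 mol; ν_M = −1, so ξ = 23/1 = 23 mol.
Outlet amounts (n = n₀ + ν ξ):
  M: 40.5 − 1(23) = 17.5
  Q: 0 + 2(23) = 46.01
Total out = 63.5 mol; y_Q = 46.01 / 63.5 = 0.7245.

0.724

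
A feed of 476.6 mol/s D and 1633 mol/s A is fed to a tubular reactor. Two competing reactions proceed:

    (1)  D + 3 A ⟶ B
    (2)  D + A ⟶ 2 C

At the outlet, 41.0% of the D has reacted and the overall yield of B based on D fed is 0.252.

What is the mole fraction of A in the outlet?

Yield of B: 1ξ₁ / 476.6 = 0.252 → ξ₁ = 120.1 mol/s.
Conversion of D: 1ξ₁ + 1ξ₂ = 0.41 × 476.6 = 195.4 → ξ₂ = 75.3 mol/s.
Outlet amounts (n = n₀ + Σ ν·ξ):
  D: 476.6 − 1(120.1) − 1(75.3) = 281.2
  A: 1633 − 3(120.1) − 1(75.3) = 1197
  B: 0 + 1(120.1) = 120.1
  C: 0 + 2(75.3) = 150.6
Total out = 1749 mol/s; y_A = 1197 / 1749 = 0.6845.

0.684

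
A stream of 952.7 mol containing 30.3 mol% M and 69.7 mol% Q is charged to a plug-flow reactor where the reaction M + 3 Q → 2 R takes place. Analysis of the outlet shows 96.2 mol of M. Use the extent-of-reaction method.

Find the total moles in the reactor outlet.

568 mol

For M: n = n₀ − 1ξ → 96.2 = 288.7 − 1ξ, giving ξ = 192.5 mol.
Outlet amounts (n = n₀ + ν ξ):
  M: 288.7 − 1(192.5) = 96.2
  Q: 664 − 3(192.5) = 86.63
  R: 0 + 2(192.5) = 384.9
Total out = 96.2 + 86.63 + 384.9 = 567.8 mol.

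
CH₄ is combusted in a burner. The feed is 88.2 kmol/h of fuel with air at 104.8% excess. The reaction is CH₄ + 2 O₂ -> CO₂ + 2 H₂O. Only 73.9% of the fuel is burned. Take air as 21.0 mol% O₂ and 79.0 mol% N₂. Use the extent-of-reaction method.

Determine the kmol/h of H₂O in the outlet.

Stoichiometric O₂ = 2 × 88.2 = 176.4 kmol/h; O₂ fed = 176.4 × 2.048 = 361.3 kmol/h.
N₂ fed = 361.3 × 79/21 = 1359 kmol/h.
Fuel reacted = 0.739 × 88.2 → ξ = 65.18 kmol/h.
Outlet (n = n₀ + ν ξ):
  CH₄: 88.2 − 1(65.18) = 23.02
  O₂: 361.3 − 2(65.18) = 230.9
  N₂: 1359 (inert)
  CO₂: 0 + 1(65.18) = 65.18
  H₂O: 0 + 2(65.18) = 130.4

130 kmol/h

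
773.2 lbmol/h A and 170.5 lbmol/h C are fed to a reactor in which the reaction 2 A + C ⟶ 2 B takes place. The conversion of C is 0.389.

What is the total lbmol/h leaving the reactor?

877 lbmol/h

C reacted = 0.389 × 170.5 = 66.32 lbmol/h; ν_C = −1, so ξ = 66.32/1 = 66.32 lbmol/h.
Outlet amounts (n = n₀ + ν ξ):
  A: 773.2 − 2(66.32) = 640.6
  C: 170.5 − 1(66.32) = 104.2
  B: 0 + 2(66.32) = 132.6
Total out = 640.6 + 104.2 + 132.6 = 877.4 lbmol/h.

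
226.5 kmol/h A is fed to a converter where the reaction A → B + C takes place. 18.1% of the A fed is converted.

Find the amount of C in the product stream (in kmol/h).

A reacted = 0.181 × 226.5 = 41 kmol/h; ν_A = −1, so ξ = 41/1 = 41 kmol/h.
Outlet amounts (n = n₀ + ν ξ):
  A: 226.5 − 1(41) = 185.5
  B: 0 + 1(41) = 41
  C: 0 + 1(41) = 41

41 kmol/h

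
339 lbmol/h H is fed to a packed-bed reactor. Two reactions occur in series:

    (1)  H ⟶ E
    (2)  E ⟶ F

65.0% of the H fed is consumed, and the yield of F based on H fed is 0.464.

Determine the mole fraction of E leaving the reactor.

0.186

Conversion of H: H consumed = 1ξ₁ = 0.65 × 339 → ξ₁ = 220.3 lbmol/h.
Yield of F: 1ξ₂ / 339 = 0.464 → ξ₂ = 157.3 lbmol/h.
Outlet amounts (n = n₀ + Σ ν·ξ):
  H: 339 − 1(220.3) = 118.7
  E: 0 + 1(220.3) − 1(157.3) = 63.05
  F: 0 + 1(157.3) = 157.3
Total out = 339 lbmol/h; y_E = 63.05 / 339 = 0.186.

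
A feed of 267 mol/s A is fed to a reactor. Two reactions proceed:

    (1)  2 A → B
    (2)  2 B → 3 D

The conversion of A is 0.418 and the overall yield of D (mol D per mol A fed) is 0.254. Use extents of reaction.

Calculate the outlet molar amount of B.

Conversion of A: A consumed = 2ξ₁ = 0.418 × 267 → ξ₁ = 55.8 mol/s.
Yield of D: 3ξ₂ / 267 = 0.254 → ξ₂ = 22.61 mol/s.
Outlet amounts (n = n₀ + Σ ν·ξ):
  A: 267 − 2(55.8) = 155.4
  B: 0 + 1(55.8) − 2(22.61) = 10.59
  D: 0 + 3(22.61) = 67.82

10.6 mol/s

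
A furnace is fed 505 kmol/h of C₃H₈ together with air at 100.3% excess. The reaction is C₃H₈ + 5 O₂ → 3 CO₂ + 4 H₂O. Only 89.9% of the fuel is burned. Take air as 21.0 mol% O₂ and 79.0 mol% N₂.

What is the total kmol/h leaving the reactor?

Stoichiometric O₂ = 5 × 505 = 2525 kmol/h; O₂ fed = 2525 × 2.003 = 5058 kmol/h.
N₂ fed = 5058 × 79/21 = 19030 kmol/h.
Fuel reacted = 0.899 × 505 → ξ = 454 kmol/h.
Outlet (n = n₀ + ν ξ):
  C₃H₈: 505 − 1(454) = 51
  O₂: 5058 − 5(454) = 2788
  N₂: 19030 (inert)
  CO₂: 0 + 3(454) = 1362
  H₂O: 0 + 4(454) = 1816
Total out = 51 + 2788 + 19030 + 1362 + 1816 = 25040 kmol/h.

25000 kmol/h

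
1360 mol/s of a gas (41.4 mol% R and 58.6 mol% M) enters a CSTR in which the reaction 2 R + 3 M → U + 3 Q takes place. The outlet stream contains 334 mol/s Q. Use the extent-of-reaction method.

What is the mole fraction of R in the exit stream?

For Q: n = n₀ + 3ξ → 334 = 0 + 3ξ, giving ξ = 111.3 mol/s.
Outlet amounts (n = n₀ + ν ξ):
  R: 563 − 2(111.3) = 340.4
  M: 797 − 3(111.3) = 463
  U: 0 + 1(111.3) = 111.3
  Q: 0 + 3(111.3) = 334
Total out = 1249 mol/s; y_R = 340.4 / 1249 = 0.2726.

0.273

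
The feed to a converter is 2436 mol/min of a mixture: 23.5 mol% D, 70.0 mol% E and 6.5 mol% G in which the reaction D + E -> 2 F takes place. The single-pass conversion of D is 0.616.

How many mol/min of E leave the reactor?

D reacted = 0.616 × 572.5 = 352.6 mol/min; ν_D = −1, so ξ = 352.6/1 = 352.6 mol/min.
Outlet amounts (n = n₀ + ν ξ):
  D: 572.5 − 1(352.6) = 219.8
  E: 1705 − 1(352.6) = 1353
  F: 0 + 2(352.6) = 705.3
  G: 158.3 (inert)

1350 mol/min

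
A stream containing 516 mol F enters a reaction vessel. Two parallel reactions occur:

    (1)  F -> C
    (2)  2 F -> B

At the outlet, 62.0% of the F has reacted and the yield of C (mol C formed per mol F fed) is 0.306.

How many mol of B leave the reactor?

Yield of C: 1ξ₁ / 516 = 0.306 → ξ₁ = 157.9 mol.
Conversion of F: 1ξ₁ + 2ξ₂ = 0.62 × 516 = 319.9 → ξ₂ = 81.01 mol.
Outlet amounts (n = n₀ + Σ ν·ξ):
  F: 516 − 1(157.9) − 2(81.01) = 196.1
  C: 0 + 1(157.9) = 157.9
  B: 0 + 1(81.01) = 81.01

81 mol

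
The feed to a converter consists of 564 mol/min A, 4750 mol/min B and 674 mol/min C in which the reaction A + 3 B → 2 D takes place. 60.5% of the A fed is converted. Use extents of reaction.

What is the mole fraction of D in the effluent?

A reacted = 0.605 × 564 = 341.2 mol/min; ν_A = −1, so ξ = 341.2/1 = 341.2 mol/min.
Outlet amounts (n = n₀ + ν ξ):
  A: 564 − 1(341.2) = 222.8
  B: 4750 − 3(341.2) = 3726
  D: 0 + 2(341.2) = 682.4
  C: 674 (inert)
Total out = 5306 mol/min; y_D = 682.4 / 5306 = 0.1286.

0.129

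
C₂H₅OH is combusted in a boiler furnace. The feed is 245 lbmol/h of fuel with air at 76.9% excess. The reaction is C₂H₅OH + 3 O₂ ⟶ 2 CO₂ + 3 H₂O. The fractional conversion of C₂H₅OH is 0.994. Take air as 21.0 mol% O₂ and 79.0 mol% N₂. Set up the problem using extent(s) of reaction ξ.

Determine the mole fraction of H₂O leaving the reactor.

0.109

Stoichiometric O₂ = 3 × 245 = 735 lbmol/h; O₂ fed = 735 × 1.769 = 1300 lbmol/h.
N₂ fed = 1300 × 79/21 = 4891 lbmol/h.
Fuel reacted = 0.994 × 245 → ξ = 243.5 lbmol/h.
Outlet (n = n₀ + ν ξ):
  C₂H₅OH: 245 − 1(243.5) = 1.47
  O₂: 1300 − 3(243.5) = 569.6
  N₂: 4891 (inert)
  CO₂: 0 + 2(243.5) = 487.1
  H₂O: 0 + 3(243.5) = 730.6
Total out = 6680 lbmol/h; y_H₂O = 730.6 / 6680 = 0.1094.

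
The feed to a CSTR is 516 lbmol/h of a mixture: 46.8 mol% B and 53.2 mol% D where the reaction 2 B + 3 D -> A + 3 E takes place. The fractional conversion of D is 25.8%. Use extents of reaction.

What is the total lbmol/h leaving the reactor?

D reacted = 0.258 × 274.5 = 70.82 lbmol/h; ν_D = −3, so ξ = 70.82/3 = 23.61 lbmol/h.
Outlet amounts (n = n₀ + ν ξ):
  B: 241.5 − 2(23.61) = 194.3
  D: 274.5 − 3(23.61) = 203.7
  A: 0 + 1(23.61) = 23.61
  E: 0 + 3(23.61) = 70.82
Total out = 194.3 + 203.7 + 23.61 + 70.82 = 492.4 lbmol/h.

492 lbmol/h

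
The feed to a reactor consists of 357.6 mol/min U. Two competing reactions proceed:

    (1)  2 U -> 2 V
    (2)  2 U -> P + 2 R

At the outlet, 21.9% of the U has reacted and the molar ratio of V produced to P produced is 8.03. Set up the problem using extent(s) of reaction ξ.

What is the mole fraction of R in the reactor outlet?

0.0427

Conversion of U: U consumed = 0.219 × 357.6 = 78.31 mol/min = 2ξ₁ + 2ξ₂.
Selectivity: 2ξ₁ / (1ξ₂) = 8.03 → ξ₁ = 4.015 ξ₂.
Substitute: (2·4.015 + 2) ξ₂ = 78.31 → ξ₂ = 7.808 mol/min, ξ₁ = 31.35 mol/min.
Outlet amounts (n = n₀ + Σ ν·ξ):
  U: 357.6 − 2(31.35) − 2(7.808) = 279.3
  V: 0 + 2(31.35) = 62.7
  P: 0 + 1(7.808) = 7.808
  R: 0 + 2(7.808) = 15.62
Total out = 365.4 mol/min; y_R = 15.62 / 365.4 = 0.04274.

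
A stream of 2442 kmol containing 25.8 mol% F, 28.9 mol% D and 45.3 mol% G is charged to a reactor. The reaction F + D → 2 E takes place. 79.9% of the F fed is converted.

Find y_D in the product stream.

0.0829

F reacted = 0.799 × 630 = 503.4 kmol; ν_F = −1, so ξ = 503.4/1 = 503.4 kmol.
Outlet amounts (n = n₀ + ν ξ):
  F: 630 − 1(503.4) = 126.6
  D: 705.7 − 1(503.4) = 202.3
  E: 0 + 2(503.4) = 1007
  G: 1106 (inert)
Total out = 2442 kmol; y_D = 202.3 / 2442 = 0.08286.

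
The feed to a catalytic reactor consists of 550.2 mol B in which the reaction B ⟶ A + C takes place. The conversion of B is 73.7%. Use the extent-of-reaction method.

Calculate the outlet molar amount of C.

B reacted = 0.737 × 550.2 = 405.5 mol; ν_B = −1, so ξ = 405.5/1 = 405.5 mol.
Outlet amounts (n = n₀ + ν ξ):
  B: 550.2 − 1(405.5) = 144.7
  A: 0 + 1(405.5) = 405.5
  C: 0 + 1(405.5) = 405.5

405 mol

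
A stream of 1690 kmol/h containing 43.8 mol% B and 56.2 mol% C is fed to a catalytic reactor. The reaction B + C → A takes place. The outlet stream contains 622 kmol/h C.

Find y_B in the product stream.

0.303

For C: n = n₀ − 1ξ → 622 = 949.8 − 1ξ, giving ξ = 327.8 kmol/h.
Outlet amounts (n = n₀ + ν ξ):
  B: 740.2 − 1(327.8) = 412.4
  C: 949.8 − 1(327.8) = 622
  A: 0 + 1(327.8) = 327.8
Total out = 1362 kmol/h; y_B = 412.4 / 1362 = 0.3028.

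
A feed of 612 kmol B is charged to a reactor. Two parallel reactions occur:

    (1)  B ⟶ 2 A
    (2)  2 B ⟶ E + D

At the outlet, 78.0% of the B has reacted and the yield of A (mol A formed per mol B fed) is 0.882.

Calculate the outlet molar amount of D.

104 kmol

Yield of A: 2ξ₁ / 612 = 0.882 → ξ₁ = 269.9 kmol.
Conversion of B: 1ξ₁ + 2ξ₂ = 0.78 × 612 = 477.4 → ξ₂ = 103.7 kmol.
Outlet amounts (n = n₀ + Σ ν·ξ):
  B: 612 − 1(269.9) − 2(103.7) = 134.6
  A: 0 + 2(269.9) = 539.8
  E: 0 + 1(103.7) = 103.7
  D: 0 + 1(103.7) = 103.7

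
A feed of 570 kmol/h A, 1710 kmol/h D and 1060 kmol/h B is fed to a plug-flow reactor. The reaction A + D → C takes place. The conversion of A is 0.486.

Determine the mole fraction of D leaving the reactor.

0.468

A reacted = 0.486 × 570 = 277 kmol/h; ν_A = −1, so ξ = 277/1 = 277 kmol/h.
Outlet amounts (n = n₀ + ν ξ):
  A: 570 − 1(277) = 293
  D: 1710 − 1(277) = 1433
  C: 0 + 1(277) = 277
  B: 1060 (inert)
Total out = 3063 kmol/h; y_D = 1433 / 3063 = 0.4678.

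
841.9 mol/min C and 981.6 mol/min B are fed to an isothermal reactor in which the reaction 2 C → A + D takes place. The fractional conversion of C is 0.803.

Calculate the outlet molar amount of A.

338 mol/min

C reacted = 0.803 × 841.9 = 676 mol/min; ν_C = −2, so ξ = 676/2 = 338 mol/min.
Outlet amounts (n = n₀ + ν ξ):
  C: 841.9 − 2(338) = 165.9
  A: 0 + 1(338) = 338
  D: 0 + 1(338) = 338
  B: 981.6 (inert)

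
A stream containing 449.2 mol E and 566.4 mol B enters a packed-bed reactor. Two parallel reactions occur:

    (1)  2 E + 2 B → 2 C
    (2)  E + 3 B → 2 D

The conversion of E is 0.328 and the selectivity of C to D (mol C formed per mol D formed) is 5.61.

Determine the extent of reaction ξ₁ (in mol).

ξ₁ = 67.6 mol

Conversion of E: E consumed = 0.328 × 449.2 = 147.3 mol = 2ξ₁ + 1ξ₂.
Selectivity: 2ξ₁ / (2ξ₂) = 5.61 → ξ₁ = 5.61 ξ₂.
Substitute: (2·5.61 + 1) ξ₂ = 147.3 → ξ₂ = 12.06 mol, ξ₁ = 67.64 mol.
Outlet amounts (n = n₀ + Σ ν·ξ):
  E: 449.2 − 2(67.64) − 1(12.06) = 301.9
  B: 566.4 − 2(67.64) − 3(12.06) = 394.9
  C: 0 + 2(67.64) = 135.3
  D: 0 + 2(12.06) = 24.11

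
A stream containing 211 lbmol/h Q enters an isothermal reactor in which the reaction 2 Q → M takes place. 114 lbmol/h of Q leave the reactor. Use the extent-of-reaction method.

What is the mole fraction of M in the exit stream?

For Q: n = n₀ − 2ξ → 114 = 211 − 2ξ, giving ξ = 48.5 lbmol/h.
Outlet amounts (n = n₀ + ν ξ):
  Q: 211 − 2(48.5) = 114
  M: 0 + 1(48.5) = 48.5
Total out = 162.5 lbmol/h; y_M = 48.5 / 162.5 = 0.2985.

0.298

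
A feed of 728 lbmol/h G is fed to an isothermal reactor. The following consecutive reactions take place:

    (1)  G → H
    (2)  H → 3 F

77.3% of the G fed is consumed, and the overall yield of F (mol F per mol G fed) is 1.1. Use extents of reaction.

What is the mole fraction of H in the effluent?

0.234

Conversion of G: G consumed = 1ξ₁ = 0.773 × 728 → ξ₁ = 562.7 lbmol/h.
Yield of F: 3ξ₂ / 728 = 1.1 → ξ₂ = 266.9 lbmol/h.
Outlet amounts (n = n₀ + Σ ν·ξ):
  G: 728 − 1(562.7) = 165.3
  H: 0 + 1(562.7) − 1(266.9) = 295.8
  F: 0 + 3(266.9) = 800.8
Total out = 1262 lbmol/h; y_H = 295.8 / 1262 = 0.2344.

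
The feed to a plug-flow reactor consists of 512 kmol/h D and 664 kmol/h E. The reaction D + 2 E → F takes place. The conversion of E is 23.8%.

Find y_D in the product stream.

E reacted = 0.238 × 664 = 158 kmol/h; ν_E = −2, so ξ = 158/2 = 79.02 kmol/h.
Outlet amounts (n = n₀ + ν ξ):
  D: 512 − 1(79.02) = 433
  E: 664 − 2(79.02) = 506
  F: 0 + 1(79.02) = 79.02
Total out = 1018 kmol/h; y_D = 433 / 1018 = 0.4253.

0.425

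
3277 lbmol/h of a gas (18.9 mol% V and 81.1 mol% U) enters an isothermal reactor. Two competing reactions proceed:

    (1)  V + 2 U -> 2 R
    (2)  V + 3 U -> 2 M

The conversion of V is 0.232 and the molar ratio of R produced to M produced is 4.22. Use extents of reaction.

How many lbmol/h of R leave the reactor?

Conversion of V: V consumed = 0.232 × 619.4 = 143.7 lbmol/h = 1ξ₁ + 1ξ₂.
Selectivity: 2ξ₁ / (2ξ₂) = 4.22 → ξ₁ = 4.22 ξ₂.
Substitute: (1·4.22 + 1) ξ₂ = 143.7 → ξ₂ = 27.53 lbmol/h, ξ₁ = 116.2 lbmol/h.
Outlet amounts (n = n₀ + Σ ν·ξ):
  V: 619.4 − 1(116.2) − 1(27.53) = 475.7
  U: 2658 − 2(116.2) − 3(27.53) = 2343
  R: 0 + 2(116.2) = 232.3
  M: 0 + 2(27.53) = 55.05

232 lbmol/h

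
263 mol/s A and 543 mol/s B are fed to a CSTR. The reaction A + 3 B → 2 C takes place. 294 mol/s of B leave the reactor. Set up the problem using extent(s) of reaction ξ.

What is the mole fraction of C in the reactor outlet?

For B: n = n₀ − 3ξ → 294 = 543 − 3ξ, giving ξ = 83 mol/s.
Outlet amounts (n = n₀ + ν ξ):
  A: 263 − 1(83) = 180
  B: 543 − 3(83) = 294
  C: 0 + 2(83) = 166
Total out = 640 mol/s; y_C = 166 / 640 = 0.2594.

0.259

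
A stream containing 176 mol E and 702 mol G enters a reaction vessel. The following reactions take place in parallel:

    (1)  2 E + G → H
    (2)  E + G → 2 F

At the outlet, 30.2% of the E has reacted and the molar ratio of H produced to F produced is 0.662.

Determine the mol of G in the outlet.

668 mol

Conversion of E: E consumed = 0.302 × 176 = 53.15 mol = 2ξ₁ + 1ξ₂.
Selectivity: 1ξ₁ / (2ξ₂) = 0.662 → ξ₁ = 1.324 ξ₂.
Substitute: (2·1.324 + 1) ξ₂ = 53.15 → ξ₂ = 14.57 mol, ξ₁ = 19.29 mol.
Outlet amounts (n = n₀ + Σ ν·ξ):
  E: 176 − 2(19.29) − 1(14.57) = 122.8
  G: 702 − 1(19.29) − 1(14.57) = 668.1
  H: 0 + 1(19.29) = 19.29
  F: 0 + 2(14.57) = 29.14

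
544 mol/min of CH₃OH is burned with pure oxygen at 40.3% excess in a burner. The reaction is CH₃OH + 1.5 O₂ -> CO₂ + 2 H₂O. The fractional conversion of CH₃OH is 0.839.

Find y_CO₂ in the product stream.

Stoichiometric O₂ = 1.5 × 544 = 816 mol/min; O₂ fed = 816 × 1.403 = 1145 mol/min.
Fuel reacted = 0.839 × 544 → ξ = 456.4 mol/min.
Outlet (n = n₀ + ν ξ):
  CH₃OH: 544 − 1(456.4) = 87.58
  O₂: 1145 − 1.5(456.4) = 460.2
  CO₂: 0 + 1(456.4) = 456.4
  H₂O: 0 + 2(456.4) = 912.8
Total out = 1917 mol/min; y_CO₂ = 456.4 / 1917 = 0.2381.

0.238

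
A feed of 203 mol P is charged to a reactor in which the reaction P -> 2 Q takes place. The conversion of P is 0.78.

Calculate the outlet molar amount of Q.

P reacted = 0.78 × 203 = 158.3 mol; ν_P = −1, so ξ = 158.3/1 = 158.3 mol.
Outlet amounts (n = n₀ + ν ξ):
  P: 203 − 1(158.3) = 44.66
  Q: 0 + 2(158.3) = 316.7

317 mol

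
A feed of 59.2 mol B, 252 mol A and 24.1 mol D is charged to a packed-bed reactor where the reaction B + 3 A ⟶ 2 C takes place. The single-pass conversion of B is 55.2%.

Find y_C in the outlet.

B reacted = 0.552 × 59.2 = 32.68 mol; ν_B = −1, so ξ = 32.68/1 = 32.68 mol.
Outlet amounts (n = n₀ + ν ξ):
  B: 59.2 − 1(32.68) = 26.52
  A: 252 − 3(32.68) = 154
  C: 0 + 2(32.68) = 65.36
  D: 24.1 (inert)
Total out = 269.9 mol; y_C = 65.36 / 269.9 = 0.2421.

0.242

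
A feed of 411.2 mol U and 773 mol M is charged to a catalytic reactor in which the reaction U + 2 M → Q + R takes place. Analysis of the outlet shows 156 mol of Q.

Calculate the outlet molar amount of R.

156 mol

For Q: n = n₀ + 1ξ → 156 = 0 + 1ξ, giving ξ = 156 mol.
Outlet amounts (n = n₀ + ν ξ):
  U: 411.2 − 1(156) = 255.2
  M: 773 − 2(156) = 461
  Q: 0 + 1(156) = 156
  R: 0 + 1(156) = 156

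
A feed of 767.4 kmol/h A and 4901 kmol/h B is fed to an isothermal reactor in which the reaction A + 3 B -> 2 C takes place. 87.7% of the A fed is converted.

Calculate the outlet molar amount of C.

1350 kmol/h

A reacted = 0.877 × 767.4 = 673 kmol/h; ν_A = −1, so ξ = 673/1 = 673 kmol/h.
Outlet amounts (n = n₀ + ν ξ):
  A: 767.4 − 1(673) = 94.39
  B: 4901 − 3(673) = 2882
  C: 0 + 2(673) = 1346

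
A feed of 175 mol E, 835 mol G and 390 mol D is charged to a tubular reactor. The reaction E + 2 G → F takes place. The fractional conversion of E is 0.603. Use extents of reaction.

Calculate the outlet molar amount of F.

106 mol

E reacted = 0.603 × 175 = 105.5 mol; ν_E = −1, so ξ = 105.5/1 = 105.5 mol.
Outlet amounts (n = n₀ + ν ξ):
  E: 175 − 1(105.5) = 69.48
  G: 835 − 2(105.5) = 624
  F: 0 + 1(105.5) = 105.5
  D: 390 (inert)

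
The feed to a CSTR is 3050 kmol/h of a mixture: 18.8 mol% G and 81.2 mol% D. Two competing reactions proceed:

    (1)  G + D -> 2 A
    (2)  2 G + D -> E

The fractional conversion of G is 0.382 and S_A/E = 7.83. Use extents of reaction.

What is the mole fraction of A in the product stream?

0.0974

Conversion of G: G consumed = 0.382 × 573.4 = 219 kmol/h = 1ξ₁ + 2ξ₂.
Selectivity: 2ξ₁ / (1ξ₂) = 7.83 → ξ₁ = 3.915 ξ₂.
Substitute: (1·3.915 + 2) ξ₂ = 219 → ξ₂ = 37.03 kmol/h, ξ₁ = 145 kmol/h.
Outlet amounts (n = n₀ + Σ ν·ξ):
  G: 573.4 − 1(145) − 2(37.03) = 354.4
  D: 2477 − 1(145) − 1(37.03) = 2295
  A: 0 + 2(145) = 290
  E: 0 + 1(37.03) = 37.03
Total out = 2976 kmol/h; y_A = 290 / 2976 = 0.09743.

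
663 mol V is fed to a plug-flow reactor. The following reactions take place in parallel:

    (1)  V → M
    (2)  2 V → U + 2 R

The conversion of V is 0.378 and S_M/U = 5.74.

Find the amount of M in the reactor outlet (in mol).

186 mol

Conversion of V: V consumed = 0.378 × 663 = 250.6 mol = 1ξ₁ + 2ξ₂.
Selectivity: 1ξ₁ / (1ξ₂) = 5.74 → ξ₁ = 5.74 ξ₂.
Substitute: (1·5.74 + 2) ξ₂ = 250.6 → ξ₂ = 32.38 mol, ξ₁ = 185.9 mol.
Outlet amounts (n = n₀ + Σ ν·ξ):
  V: 663 − 1(185.9) − 2(32.38) = 412.4
  M: 0 + 1(185.9) = 185.9
  U: 0 + 1(32.38) = 32.38
  R: 0 + 2(32.38) = 64.76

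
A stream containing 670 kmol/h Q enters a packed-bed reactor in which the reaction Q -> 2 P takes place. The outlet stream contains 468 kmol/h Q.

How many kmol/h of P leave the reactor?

For Q: n = n₀ − 1ξ → 468 = 670 − 1ξ, giving ξ = 202 kmol/h.
Outlet amounts (n = n₀ + ν ξ):
  Q: 670 − 1(202) = 468
  P: 0 + 2(202) = 404

404 kmol/h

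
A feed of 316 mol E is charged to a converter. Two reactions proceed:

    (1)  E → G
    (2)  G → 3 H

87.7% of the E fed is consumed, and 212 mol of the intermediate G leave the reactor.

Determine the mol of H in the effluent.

Conversion of E: E consumed = 1ξ₁ = 0.877 × 316 → ξ₁ = 277.1 mol.
G balance: n_G = 0 + 1ξ₁ − 1ξ₂ = 212 → ξ₂ = (1·277.1 − 212)/1 = 65.13 mol.
Outlet amounts (n = n₀ + Σ ν·ξ):
  E: 316 − 1(277.1) = 38.87
  G: 0 + 1(277.1) − 1(65.13) = 212
  H: 0 + 3(65.13) = 195.4

195 mol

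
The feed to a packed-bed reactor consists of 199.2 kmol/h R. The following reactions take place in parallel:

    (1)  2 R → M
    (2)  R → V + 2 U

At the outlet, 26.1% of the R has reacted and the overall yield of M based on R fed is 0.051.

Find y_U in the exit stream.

Yield of M: 1ξ₁ / 199.2 = 0.051 → ξ₁ = 10.16 kmol/h.
Conversion of R: 2ξ₁ + 1ξ₂ = 0.261 × 199.2 = 51.99 → ξ₂ = 31.67 kmol/h.
Outlet amounts (n = n₀ + Σ ν·ξ):
  R: 199.2 − 2(10.16) − 1(31.67) = 147.2
  M: 0 + 1(10.16) = 10.16
  V: 0 + 1(31.67) = 31.67
  U: 0 + 2(31.67) = 63.35
Total out = 252.4 kmol/h; y_U = 63.35 / 252.4 = 0.251.

0.251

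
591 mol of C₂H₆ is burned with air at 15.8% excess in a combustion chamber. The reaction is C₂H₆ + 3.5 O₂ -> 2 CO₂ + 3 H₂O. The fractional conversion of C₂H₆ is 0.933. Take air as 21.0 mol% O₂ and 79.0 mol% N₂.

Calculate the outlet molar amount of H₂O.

Stoichiometric O₂ = 3.5 × 591 = 2068 mol; O₂ fed = 2068 × 1.158 = 2395 mol.
N₂ fed = 2395 × 79/21 = 9011 mol.
Fuel reacted = 0.933 × 591 → ξ = 551.4 mol.
Outlet (n = n₀ + ν ξ):
  C₂H₆: 591 − 1(551.4) = 39.6
  O₂: 2395 − 3.5(551.4) = 465.4
  N₂: 9011 (inert)
  CO₂: 0 + 2(551.4) = 1103
  H₂O: 0 + 3(551.4) = 1654

1650 mol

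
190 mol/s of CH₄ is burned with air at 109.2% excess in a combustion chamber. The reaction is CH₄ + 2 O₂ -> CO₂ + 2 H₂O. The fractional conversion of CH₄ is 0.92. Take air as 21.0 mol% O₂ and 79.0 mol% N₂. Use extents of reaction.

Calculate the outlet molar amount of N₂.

Stoichiometric O₂ = 2 × 190 = 380 mol/s; O₂ fed = 380 × 2.092 = 795 mol/s.
N₂ fed = 795 × 79/21 = 2991 mol/s.
Fuel reacted = 0.92 × 190 → ξ = 174.8 mol/s.
Outlet (n = n₀ + ν ξ):
  CH₄: 190 − 1(174.8) = 15.2
  O₂: 795 − 2(174.8) = 445.4
  N₂: 2991 (inert)
  CO₂: 0 + 1(174.8) = 174.8
  H₂O: 0 + 2(174.8) = 349.6

2990 mol/s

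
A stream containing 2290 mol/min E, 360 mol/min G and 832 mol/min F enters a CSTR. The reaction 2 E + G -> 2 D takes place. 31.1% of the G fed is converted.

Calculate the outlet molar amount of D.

224 mol/min

G reacted = 0.311 × 360 = 112 mol/min; ν_G = −1, so ξ = 112/1 = 112 mol/min.
Outlet amounts (n = n₀ + ν ξ):
  E: 2290 − 2(112) = 2066
  G: 360 − 1(112) = 248
  D: 0 + 2(112) = 223.9
  F: 832 (inert)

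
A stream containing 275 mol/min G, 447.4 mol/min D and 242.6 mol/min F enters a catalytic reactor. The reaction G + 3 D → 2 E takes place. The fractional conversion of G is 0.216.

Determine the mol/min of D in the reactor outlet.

G reacted = 0.216 × 275 = 59.4 mol/min; ν_G = −1, so ξ = 59.4/1 = 59.4 mol/min.
Outlet amounts (n = n₀ + ν ξ):
  G: 275 − 1(59.4) = 215.6
  D: 447.4 − 3(59.4) = 269.2
  E: 0 + 2(59.4) = 118.8
  F: 242.6 (inert)

269 mol/min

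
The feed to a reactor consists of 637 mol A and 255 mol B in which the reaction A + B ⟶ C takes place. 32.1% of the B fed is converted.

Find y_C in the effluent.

0.101

B reacted = 0.321 × 255 = 81.86 mol; ν_B = −1, so ξ = 81.86/1 = 81.86 mol.
Outlet amounts (n = n₀ + ν ξ):
  A: 637 − 1(81.86) = 555.1
  B: 255 − 1(81.86) = 173.1
  C: 0 + 1(81.86) = 81.86
Total out = 810.1 mol; y_C = 81.86 / 810.1 = 0.101.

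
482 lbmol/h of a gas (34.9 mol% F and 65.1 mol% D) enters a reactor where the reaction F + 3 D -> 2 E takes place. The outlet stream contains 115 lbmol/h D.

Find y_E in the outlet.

0.379

For D: n = n₀ − 3ξ → 115 = 313.8 − 3ξ, giving ξ = 66.26 lbmol/h.
Outlet amounts (n = n₀ + ν ξ):
  F: 168.2 − 1(66.26) = 102
  D: 313.8 − 3(66.26) = 115
  E: 0 + 2(66.26) = 132.5
Total out = 349.5 lbmol/h; y_E = 132.5 / 349.5 = 0.3792.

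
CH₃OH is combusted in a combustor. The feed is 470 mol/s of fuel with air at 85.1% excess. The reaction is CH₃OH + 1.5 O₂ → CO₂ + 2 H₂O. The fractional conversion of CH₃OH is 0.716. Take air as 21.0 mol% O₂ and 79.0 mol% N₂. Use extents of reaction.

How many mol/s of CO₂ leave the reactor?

337 mol/s

Stoichiometric O₂ = 1.5 × 470 = 705 mol/s; O₂ fed = 705 × 1.851 = 1305 mol/s.
N₂ fed = 1305 × 79/21 = 4909 mol/s.
Fuel reacted = 0.716 × 470 → ξ = 336.5 mol/s.
Outlet (n = n₀ + ν ξ):
  CH₃OH: 470 − 1(336.5) = 133.5
  O₂: 1305 − 1.5(336.5) = 800.2
  N₂: 4909 (inert)
  CO₂: 0 + 1(336.5) = 336.5
  H₂O: 0 + 2(336.5) = 673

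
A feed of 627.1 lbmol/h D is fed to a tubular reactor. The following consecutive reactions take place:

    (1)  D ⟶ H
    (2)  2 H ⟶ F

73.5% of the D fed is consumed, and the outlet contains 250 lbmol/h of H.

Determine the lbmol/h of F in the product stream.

Conversion of D: D consumed = 1ξ₁ = 0.735 × 627.1 → ξ₁ = 460.9 lbmol/h.
H balance: n_H = 0 + 1ξ₁ − 2ξ₂ = 250 → ξ₂ = (1·460.9 − 250)/2 = 105.5 lbmol/h.
Outlet amounts (n = n₀ + Σ ν·ξ):
  D: 627.1 − 1(460.9) = 166.2
  H: 0 + 1(460.9) − 2(105.5) = 250
  F: 0 + 1(105.5) = 105.5

105 lbmol/h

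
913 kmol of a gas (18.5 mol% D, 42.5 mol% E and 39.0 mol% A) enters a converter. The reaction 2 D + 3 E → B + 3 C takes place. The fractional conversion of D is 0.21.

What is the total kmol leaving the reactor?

D reacted = 0.21 × 168.9 = 35.47 kmol; ν_D = −2, so ξ = 35.47/2 = 17.74 kmol.
Outlet amounts (n = n₀ + ν ξ):
  D: 168.9 − 2(17.74) = 133.4
  E: 388 − 3(17.74) = 334.8
  B: 0 + 1(17.74) = 17.74
  C: 0 + 3(17.74) = 53.21
  A: 356.1 (inert)
Total out = 133.4 + 334.8 + 17.74 + 53.21 + 356.1 = 895.3 kmol.

895 kmol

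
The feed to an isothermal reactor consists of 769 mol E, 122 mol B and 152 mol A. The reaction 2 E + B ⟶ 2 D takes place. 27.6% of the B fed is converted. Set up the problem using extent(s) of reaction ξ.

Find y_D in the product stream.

B reacted = 0.276 × 122 = 33.67 mol; ν_B = −1, so ξ = 33.67/1 = 33.67 mol.
Outlet amounts (n = n₀ + ν ξ):
  E: 769 − 2(33.67) = 701.7
  B: 122 − 1(33.67) = 88.33
  D: 0 + 2(33.67) = 67.34
  A: 152 (inert)
Total out = 1009 mol; y_D = 67.34 / 1009 = 0.06672.

0.0667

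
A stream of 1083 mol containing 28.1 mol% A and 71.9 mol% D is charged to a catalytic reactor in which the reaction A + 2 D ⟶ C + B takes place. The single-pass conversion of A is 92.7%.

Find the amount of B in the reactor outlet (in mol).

A reacted = 0.927 × 304.3 = 282.1 mol; ν_A = −1, so ξ = 282.1/1 = 282.1 mol.
Outlet amounts (n = n₀ + ν ξ):
  A: 304.3 − 1(282.1) = 22.22
  D: 778.7 − 2(282.1) = 214.5
  C: 0 + 1(282.1) = 282.1
  B: 0 + 1(282.1) = 282.1

282 mol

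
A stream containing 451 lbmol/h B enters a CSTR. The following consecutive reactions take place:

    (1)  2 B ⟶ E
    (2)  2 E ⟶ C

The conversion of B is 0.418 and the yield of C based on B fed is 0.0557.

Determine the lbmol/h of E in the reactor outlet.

44 lbmol/h

Conversion of B: B consumed = 2ξ₁ = 0.418 × 451 → ξ₁ = 94.26 lbmol/h.
Yield of C: 1ξ₂ / 451 = 0.0557 → ξ₂ = 25.12 lbmol/h.
Outlet amounts (n = n₀ + Σ ν·ξ):
  B: 451 − 2(94.26) = 262.5
  E: 0 + 1(94.26) − 2(25.12) = 44.02
  C: 0 + 1(25.12) = 25.12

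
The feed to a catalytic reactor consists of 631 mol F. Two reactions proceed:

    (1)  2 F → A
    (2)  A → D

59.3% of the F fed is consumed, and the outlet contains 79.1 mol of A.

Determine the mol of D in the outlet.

108 mol

Conversion of F: F consumed = 2ξ₁ = 0.593 × 631 → ξ₁ = 187.1 mol.
A balance: n_A = 0 + 1ξ₁ − 1ξ₂ = 79.1 → ξ₂ = (1·187.1 − 79.1)/1 = 108 mol.
Outlet amounts (n = n₀ + Σ ν·ξ):
  F: 631 − 2(187.1) = 256.8
  A: 0 + 1(187.1) − 1(108) = 79.1
  D: 0 + 1(108) = 108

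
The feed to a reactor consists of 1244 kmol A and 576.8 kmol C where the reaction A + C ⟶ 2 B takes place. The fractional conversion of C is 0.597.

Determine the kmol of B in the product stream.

689 kmol

C reacted = 0.597 × 576.8 = 344.3 kmol; ν_C = −1, so ξ = 344.3/1 = 344.3 kmol.
Outlet amounts (n = n₀ + ν ξ):
  A: 1244 − 1(344.3) = 899.7
  C: 576.8 − 1(344.3) = 232.5
  B: 0 + 2(344.3) = 688.7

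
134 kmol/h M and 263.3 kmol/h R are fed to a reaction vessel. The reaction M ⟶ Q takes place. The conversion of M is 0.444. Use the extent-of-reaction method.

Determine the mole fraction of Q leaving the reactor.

0.15

M reacted = 0.444 × 134 = 59.5 kmol/h; ν_M = −1, so ξ = 59.5/1 = 59.5 kmol/h.
Outlet amounts (n = n₀ + ν ξ):
  M: 134 − 1(59.5) = 74.5
  Q: 0 + 1(59.5) = 59.5
  R: 263.3 (inert)
Total out = 397.3 kmol/h; y_Q = 59.5 / 397.3 = 0.1498.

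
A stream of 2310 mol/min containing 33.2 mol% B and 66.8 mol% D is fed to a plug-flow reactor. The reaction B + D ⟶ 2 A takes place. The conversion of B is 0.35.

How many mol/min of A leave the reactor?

537 mol/min

B reacted = 0.35 × 766.9 = 268.4 mol/min; ν_B = −1, so ξ = 268.4/1 = 268.4 mol/min.
Outlet amounts (n = n₀ + ν ξ):
  B: 766.9 − 1(268.4) = 498.5
  D: 1543 − 1(268.4) = 1275
  A: 0 + 2(268.4) = 536.8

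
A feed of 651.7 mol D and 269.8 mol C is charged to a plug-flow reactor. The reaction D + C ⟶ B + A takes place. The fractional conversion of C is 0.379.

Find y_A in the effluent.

0.111

C reacted = 0.379 × 269.8 = 102.3 mol; ν_C = −1, so ξ = 102.3/1 = 102.3 mol.
Outlet amounts (n = n₀ + ν ξ):
  D: 651.7 − 1(102.3) = 549.4
  C: 269.8 − 1(102.3) = 167.5
  B: 0 + 1(102.3) = 102.3
  A: 0 + 1(102.3) = 102.3
Total out = 921.5 mol; y_A = 102.3 / 921.5 = 0.111.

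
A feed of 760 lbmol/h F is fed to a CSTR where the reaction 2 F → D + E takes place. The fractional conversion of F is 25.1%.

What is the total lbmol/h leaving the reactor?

760 lbmol/h

F reacted = 0.251 × 760 = 190.8 lbmol/h; ν_F = −2, so ξ = 190.8/2 = 95.38 lbmol/h.
Outlet amounts (n = n₀ + ν ξ):
  F: 760 − 2(95.38) = 569.2
  D: 0 + 1(95.38) = 95.38
  E: 0 + 1(95.38) = 95.38
Total out = 569.2 + 95.38 + 95.38 = 760 lbmol/h.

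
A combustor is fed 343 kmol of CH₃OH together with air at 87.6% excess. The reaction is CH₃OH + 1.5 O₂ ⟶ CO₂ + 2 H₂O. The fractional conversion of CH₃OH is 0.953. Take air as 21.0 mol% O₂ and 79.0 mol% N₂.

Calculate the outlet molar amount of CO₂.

Stoichiometric O₂ = 1.5 × 343 = 514.5 kmol; O₂ fed = 514.5 × 1.876 = 965.2 kmol.
N₂ fed = 965.2 × 79/21 = 3631 kmol.
Fuel reacted = 0.953 × 343 → ξ = 326.9 kmol.
Outlet (n = n₀ + ν ξ):
  CH₃OH: 343 − 1(326.9) = 16.12
  O₂: 965.2 − 1.5(326.9) = 474.9
  N₂: 3631 (inert)
  CO₂: 0 + 1(326.9) = 326.9
  H₂O: 0 + 2(326.9) = 653.8

327 kmol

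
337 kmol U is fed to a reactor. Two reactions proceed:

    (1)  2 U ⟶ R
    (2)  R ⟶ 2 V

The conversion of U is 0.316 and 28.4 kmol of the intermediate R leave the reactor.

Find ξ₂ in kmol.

ξ₂ = 24.8 kmol

Conversion of U: U consumed = 2ξ₁ = 0.316 × 337 → ξ₁ = 53.25 kmol.
R balance: n_R = 0 + 1ξ₁ − 1ξ₂ = 28.4 → ξ₂ = (1·53.25 − 28.4)/1 = 24.85 kmol.
Outlet amounts (n = n₀ + Σ ν·ξ):
  U: 337 − 2(53.25) = 230.5
  R: 0 + 1(53.25) − 1(24.85) = 28.4
  V: 0 + 2(24.85) = 49.69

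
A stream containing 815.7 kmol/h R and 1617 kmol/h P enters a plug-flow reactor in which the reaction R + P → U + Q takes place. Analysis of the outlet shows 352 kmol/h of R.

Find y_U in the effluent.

For R: n = n₀ − 1ξ → 352 = 815.7 − 1ξ, giving ξ = 463.7 kmol/h.
Outlet amounts (n = n₀ + ν ξ):
  R: 815.7 − 1(463.7) = 352
  P: 1617 − 1(463.7) = 1153
  U: 0 + 1(463.7) = 463.7
  Q: 0 + 1(463.7) = 463.7
Total out = 2433 kmol/h; y_U = 463.7 / 2433 = 0.1906.

0.191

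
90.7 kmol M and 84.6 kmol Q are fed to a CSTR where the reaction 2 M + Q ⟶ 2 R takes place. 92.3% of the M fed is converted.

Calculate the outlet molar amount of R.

M reacted = 0.923 × 90.7 = 83.72 kmol; ν_M = −2, so ξ = 83.72/2 = 41.86 kmol.
Outlet amounts (n = n₀ + ν ξ):
  M: 90.7 − 2(41.86) = 6.984
  Q: 84.6 − 1(41.86) = 42.74
  R: 0 + 2(41.86) = 83.72

83.7 kmol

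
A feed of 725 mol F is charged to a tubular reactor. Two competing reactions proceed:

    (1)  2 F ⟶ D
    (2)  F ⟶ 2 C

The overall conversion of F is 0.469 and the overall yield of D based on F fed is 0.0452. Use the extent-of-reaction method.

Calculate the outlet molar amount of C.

Yield of D: 1ξ₁ / 725 = 0.0452 → ξ₁ = 32.77 mol.
Conversion of F: 2ξ₁ + 1ξ₂ = 0.469 × 725 = 340 → ξ₂ = 274.5 mol.
Outlet amounts (n = n₀ + Σ ν·ξ):
  F: 725 − 2(32.77) − 1(274.5) = 385
  D: 0 + 1(32.77) = 32.77
  C: 0 + 2(274.5) = 549

549 mol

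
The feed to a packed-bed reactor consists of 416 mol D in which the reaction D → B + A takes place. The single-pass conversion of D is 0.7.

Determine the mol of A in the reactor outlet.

D reacted = 0.7 × 416 = 291.2 mol; ν_D = −1, so ξ = 291.2/1 = 291.2 mol.
Outlet amounts (n = n₀ + ν ξ):
  D: 416 − 1(291.2) = 124.8
  B: 0 + 1(291.2) = 291.2
  A: 0 + 1(291.2) = 291.2

291 mol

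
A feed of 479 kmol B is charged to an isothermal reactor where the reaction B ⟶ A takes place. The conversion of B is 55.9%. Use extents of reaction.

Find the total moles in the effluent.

479 kmol

B reacted = 0.559 × 479 = 267.8 kmol; ν_B = −1, so ξ = 267.8/1 = 267.8 kmol.
Outlet amounts (n = n₀ + ν ξ):
  B: 479 − 1(267.8) = 211.2
  A: 0 + 1(267.8) = 267.8
Total out = 211.2 + 267.8 = 479 kmol.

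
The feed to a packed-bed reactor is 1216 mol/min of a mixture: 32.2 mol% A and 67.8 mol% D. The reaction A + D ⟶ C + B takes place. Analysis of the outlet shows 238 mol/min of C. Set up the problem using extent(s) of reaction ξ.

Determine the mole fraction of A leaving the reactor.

For C: n = n₀ + 1ξ → 238 = 0 + 1ξ, giving ξ = 238 mol/min.
Outlet amounts (n = n₀ + ν ξ):
  A: 391.6 − 1(238) = 153.6
  D: 824.4 − 1(238) = 586.4
  C: 0 + 1(238) = 238
  B: 0 + 1(238) = 238
Total out = 1216 mol/min; y_A = 153.6 / 1216 = 0.1263.

0.126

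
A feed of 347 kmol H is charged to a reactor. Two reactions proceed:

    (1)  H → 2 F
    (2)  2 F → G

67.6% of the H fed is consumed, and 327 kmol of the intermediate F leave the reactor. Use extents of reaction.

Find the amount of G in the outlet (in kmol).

71.1 kmol

Conversion of H: H consumed = 1ξ₁ = 0.676 × 347 → ξ₁ = 234.6 kmol.
F balance: n_F = 0 + 2ξ₁ − 2ξ₂ = 327 → ξ₂ = (2·234.6 − 327)/2 = 71.07 kmol.
Outlet amounts (n = n₀ + Σ ν·ξ):
  H: 347 − 1(234.6) = 112.4
  F: 0 + 2(234.6) − 2(71.07) = 327
  G: 0 + 1(71.07) = 71.07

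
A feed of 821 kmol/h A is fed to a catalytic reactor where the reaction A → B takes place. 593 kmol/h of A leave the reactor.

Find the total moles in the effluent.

821 kmol/h

For A: n = n₀ − 1ξ → 593 = 821 − 1ξ, giving ξ = 228 kmol/h.
Outlet amounts (n = n₀ + ν ξ):
  A: 821 − 1(228) = 593
  B: 0 + 1(228) = 228
Total out = 593 + 228 = 821 kmol/h.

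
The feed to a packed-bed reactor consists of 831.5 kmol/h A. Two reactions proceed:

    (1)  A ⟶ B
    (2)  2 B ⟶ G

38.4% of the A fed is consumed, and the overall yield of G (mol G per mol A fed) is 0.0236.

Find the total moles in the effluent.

Conversion of A: A consumed = 1ξ₁ = 0.384 × 831.5 → ξ₁ = 319.3 kmol/h.
Yield of G: 1ξ₂ / 831.5 = 0.0236 → ξ₂ = 19.62 kmol/h.
Outlet amounts (n = n₀ + Σ ν·ξ):
  A: 831.5 − 1(319.3) = 512.2
  B: 0 + 1(319.3) − 2(19.62) = 280
  G: 0 + 1(19.62) = 19.62
Total out = 512.2 + 280 + 19.62 = 811.9 kmol/h.

812 kmol/h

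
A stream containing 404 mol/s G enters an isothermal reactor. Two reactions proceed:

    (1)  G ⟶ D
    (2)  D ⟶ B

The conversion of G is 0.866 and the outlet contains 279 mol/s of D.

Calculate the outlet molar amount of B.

70.9 mol/s

Conversion of G: G consumed = 1ξ₁ = 0.866 × 404 → ξ₁ = 349.9 mol/s.
D balance: n_D = 0 + 1ξ₁ − 1ξ₂ = 279 → ξ₂ = (1·349.9 − 279)/1 = 70.86 mol/s.
Outlet amounts (n = n₀ + Σ ν·ξ):
  G: 404 − 1(349.9) = 54.14
  D: 0 + 1(349.9) − 1(70.86) = 279
  B: 0 + 1(70.86) = 70.86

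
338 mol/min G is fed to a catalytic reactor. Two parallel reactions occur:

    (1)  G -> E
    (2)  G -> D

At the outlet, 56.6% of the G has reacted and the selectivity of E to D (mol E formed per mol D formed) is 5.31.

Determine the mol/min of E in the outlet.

Conversion of G: G consumed = 0.566 × 338 = 191.3 mol/min = 1ξ₁ + 1ξ₂.
Selectivity: 1ξ₁ / (1ξ₂) = 5.31 → ξ₁ = 5.31 ξ₂.
Substitute: (1·5.31 + 1) ξ₂ = 191.3 → ξ₂ = 30.32 mol/min, ξ₁ = 161 mol/min.
Outlet amounts (n = n₀ + Σ ν·ξ):
  G: 338 − 1(161) − 1(30.32) = 146.7
  E: 0 + 1(161) = 161
  D: 0 + 1(30.32) = 30.32

161 mol/min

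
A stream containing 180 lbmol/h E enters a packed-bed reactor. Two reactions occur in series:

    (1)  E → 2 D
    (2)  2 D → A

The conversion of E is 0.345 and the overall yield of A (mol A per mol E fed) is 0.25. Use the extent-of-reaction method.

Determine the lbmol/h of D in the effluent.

34.2 lbmol/h

Conversion of E: E consumed = 1ξ₁ = 0.345 × 180 → ξ₁ = 62.1 lbmol/h.
Yield of A: 1ξ₂ / 180 = 0.25 → ξ₂ = 45 lbmol/h.
Outlet amounts (n = n₀ + Σ ν·ξ):
  E: 180 − 1(62.1) = 117.9
  D: 0 + 2(62.1) − 2(45) = 34.2
  A: 0 + 1(45) = 45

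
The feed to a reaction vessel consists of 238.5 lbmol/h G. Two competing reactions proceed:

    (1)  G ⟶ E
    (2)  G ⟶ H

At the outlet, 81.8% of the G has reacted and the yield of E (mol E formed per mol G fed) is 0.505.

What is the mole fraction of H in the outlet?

Yield of E: 1ξ₁ / 238.5 = 0.505 → ξ₁ = 120.4 lbmol/h.
Conversion of G: 1ξ₁ + 1ξ₂ = 0.818 × 238.5 = 195.1 → ξ₂ = 74.65 lbmol/h.
Outlet amounts (n = n₀ + Σ ν·ξ):
  G: 238.5 − 1(120.4) − 1(74.65) = 43.41
  E: 0 + 1(120.4) = 120.4
  H: 0 + 1(74.65) = 74.65
Total out = 238.5 lbmol/h; y_H = 74.65 / 238.5 = 0.313.

0.313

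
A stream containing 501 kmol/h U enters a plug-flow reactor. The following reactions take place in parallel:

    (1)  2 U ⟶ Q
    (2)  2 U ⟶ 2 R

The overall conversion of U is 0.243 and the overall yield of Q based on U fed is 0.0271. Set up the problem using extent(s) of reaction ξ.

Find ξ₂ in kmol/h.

Yield of Q: 1ξ₁ / 501 = 0.0271 → ξ₁ = 13.58 kmol/h.
Conversion of U: 2ξ₁ + 2ξ₂ = 0.243 × 501 = 121.7 → ξ₂ = 47.29 kmol/h.
Outlet amounts (n = n₀ + Σ ν·ξ):
  U: 501 − 2(13.58) − 2(47.29) = 379.3
  Q: 0 + 1(13.58) = 13.58
  R: 0 + 2(47.29) = 94.59

ξ₂ = 47.3 kmol/h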